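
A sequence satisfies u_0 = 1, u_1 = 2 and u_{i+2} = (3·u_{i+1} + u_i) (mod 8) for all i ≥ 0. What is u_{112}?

4

Listing terms: u_0 = 1; u_1 = 2; u_2 = 7; u_3 = 7; u_4 = 4; u_5 = 3; u_6 = 5; u_7 = 2; u_8 = 3; u_9 = 3; u_{10} = 4; u_{11} = 7; u_{12} = 1; u_{13} = 2.
Since (u_{12}, u_{13}) = (u_0, u_1) = (1, 2) (two consecutive terms determine the rest), the sequence is periodic with period 12.
(112 - 0) mod 12 = 4, so u_{112} = u_4 = 4.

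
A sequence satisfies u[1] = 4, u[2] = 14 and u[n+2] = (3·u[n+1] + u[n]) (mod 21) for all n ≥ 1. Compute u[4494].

8

We have u[1] = 4,  u[2] = 14,  u[3] = 4,  u[4] = 5,  u[5] = 19,  u[6] = 20,  u[7] = 16,  u[8] = 5,  u[9] = 10,  u[10] = 14,  u[11] = 10,  u[12] = 2,  u[13] = 16,  u[14] = 8,  u[15] = 19,  u[16] = 2,  u[17] = 4,  u[18] = 14.
The sequence repeats with period 16.
(4494 - 1) mod 16 = 13, so u[4494] = u[14] = 8.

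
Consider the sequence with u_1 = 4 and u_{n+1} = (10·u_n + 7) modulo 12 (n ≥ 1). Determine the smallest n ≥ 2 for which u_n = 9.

u_1 = 4,  u_2 = 11,  u_3 = 9,  u_4 = 1,  u_5 = 5,  u_6 = 9.
Since u_6 = u_3 = 9, the sequence is eventually periodic: after a pre-period of length 2 it cycles with period 3.
The value 9 first appears (with n ≥ 2) at u_3.

3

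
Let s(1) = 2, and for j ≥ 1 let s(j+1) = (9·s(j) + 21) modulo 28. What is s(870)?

15

s(1) = 2, s(2) = 11, s(3) = 8, s(4) = 9, s(5) = 18, s(6) = 15, s(7) = 16, s(8) = 25, s(9) = 22, s(10) = 23, s(11) = 4, s(12) = 1, s(13) = 2.
The sequence repeats with period 12.
(870 - 1) mod 12 = 5, so s(870) = s(6) = 15.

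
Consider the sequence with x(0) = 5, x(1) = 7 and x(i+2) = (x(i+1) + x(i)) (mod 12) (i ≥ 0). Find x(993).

7

Listing terms: x(0) = 5, x(1) = 7, x(2) = 0, x(3) = 7, x(4) = 7, x(5) = 2, x(6) = 9, x(7) = 11, x(8) = 8, x(9) = 7, x(10) = 3, x(11) = 10, x(12) = 1, x(13) = 11, x(14) = 0, x(15) = 11, x(16) = 11, x(17) = 10, x(18) = 9, x(19) = 7, x(20) = 4, x(21) = 11, x(22) = 3, x(23) = 2, x(24) = 5, x(25) = 7.
Since (x(24), x(25)) = (x(0), x(1)) = (5, 7) (two consecutive terms determine the rest), the sequence is periodic with period 24.
(993 - 0) mod 24 = 9, so x(993) = x(9) = 7.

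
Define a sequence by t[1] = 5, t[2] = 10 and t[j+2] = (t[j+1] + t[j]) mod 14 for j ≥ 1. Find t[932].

We have t[1] = 5, t[2] = 10, t[3] = 1, t[4] = 11, t[5] = 12, t[6] = 9, t[7] = 7, t[8] = 2, t[9] = 9, t[10] = 11, t[11] = 6, t[12] = 3, t[13] = 9, t[14] = 12, t[15] = 7, t[16] = 5, t[17] = 12, t[18] = 3, t[19] = 1, t[20] = 4, t[21] = 5, t[22] = 9, t[23] = 0, t[24] = 9, t[25] = 9, t[26] = 4, t[27] = 13, t[28] = 3, t[29] = 2, t[30] = 5, t[31] = 7, t[32] = 12, t[33] = 5, t[34] = 3, t[35] = 8, t[36] = 11, t[37] = 5, t[38] = 2, t[39] = 7, t[40] = 9, t[41] = 2, t[42] = 11, t[43] = 13, t[44] = 10, t[45] = 9, t[46] = 5, t[47] = 0, t[48] = 5, t[49] = 5, t[50] = 10.
Since (t[49], t[50]) = (t[1], t[2]) = (5, 10) (two consecutive terms determine the rest), the sequence is periodic with period 48.
So t[932] = t[1 + ((932-1) mod 48)] = t[20] = 4.

4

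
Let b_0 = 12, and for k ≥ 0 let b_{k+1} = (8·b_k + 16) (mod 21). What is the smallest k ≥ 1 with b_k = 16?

9

Listing terms: b_0 = 12,  b_1 = 7,  b_2 = 9,  b_3 = 4,  b_4 = 6,  b_5 = 1,  b_6 = 3,  b_7 = 19,  b_8 = 0,  b_9 = 16,  b_{10} = 18,  b_{11} = 13,  b_{12} = 15,  b_{13} = 10,  b_{14} = 12.
The sequence repeats with period 14.
The value 16 first appears (with k ≥ 1) at b_9.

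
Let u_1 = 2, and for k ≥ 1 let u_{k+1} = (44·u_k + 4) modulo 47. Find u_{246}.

We have u_1 = 2,  u_2 = 45,  u_3 = 10,  u_4 = 21,  u_5 = 35,  u_6 = 40,  u_7 = 25,  u_8 = 23,  u_9 = 29,  u_{10} = 11,  u_{11} = 18,  u_{12} = 44,  u_{13} = 13,  u_{14} = 12,  u_{15} = 15,  u_{16} = 6,  u_{17} = 33,  u_{18} = 46,  u_{19} = 7,  u_{20} = 30,  u_{21} = 8,  u_{22} = 27,  u_{23} = 17,  u_{24} = 0,  u_{25} = 4,  u_{26} = 39,  u_{27} = 28,  u_{28} = 14,  u_{29} = 9,  u_{30} = 24,  u_{31} = 26,  u_{32} = 20,  u_{33} = 38,  u_{34} = 31,  u_{35} = 5,  u_{36} = 36,  u_{37} = 37,  u_{38} = 34,  u_{39} = 43,  u_{40} = 16,  u_{41} = 3,  u_{42} = 42,  u_{43} = 19,  u_{44} = 41,  u_{45} = 22,  u_{46} = 32,  u_{47} = 2.
The sequence repeats with period 46.
So u_{246} = u_{1 + ((246-1) mod 46)} = u_{16} = 6.

6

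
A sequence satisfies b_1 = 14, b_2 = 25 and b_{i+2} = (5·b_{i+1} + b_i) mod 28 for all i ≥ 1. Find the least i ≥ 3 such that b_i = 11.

Listing terms: b_1 = 14; b_2 = 25; b_3 = 27; b_4 = 20; b_5 = 15; b_6 = 11; b_7 = 14; b_8 = 25.
The sequence repeats with period 6.
The value 11 first appears (with i ≥ 3) at b_6.

6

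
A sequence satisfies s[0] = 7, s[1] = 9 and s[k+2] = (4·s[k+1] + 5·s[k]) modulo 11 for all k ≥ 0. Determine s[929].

5

s[0] = 7; s[1] = 9; s[2] = 5; s[3] = 10; s[4] = 10; s[5] = 2; s[6] = 3; s[7] = 0; s[8] = 4; s[9] = 5; s[10] = 7; s[11] = 9.
The sequence repeats with period 10.
(929 - 0) mod 10 = 9, so s[929] = s[9] = 5.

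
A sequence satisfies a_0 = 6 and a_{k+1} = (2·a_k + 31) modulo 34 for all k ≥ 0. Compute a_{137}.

a_0 = 6; a_1 = 9; a_2 = 15; a_3 = 27; a_4 = 17; a_5 = 31; a_6 = 25; a_7 = 13; a_8 = 23; a_9 = 9.
Since a_9 = a_1 = 9, the sequence is eventually periodic: after a pre-period of length 1 it cycles with period 8.
For k ≥ 1, a_k depends only on (k - 1) mod 8. (137 - 1) mod 8 = 0, so a_{137} = a_1 = 9.

9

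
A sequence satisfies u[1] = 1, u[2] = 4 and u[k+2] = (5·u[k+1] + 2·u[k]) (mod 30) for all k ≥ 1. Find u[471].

Listing terms: u[1] = 1; u[2] = 4; u[3] = 22; u[4] = 28; u[5] = 4; u[6] = 16; u[7] = 28; u[8] = 22; u[9] = 16; u[10] = 4; u[11] = 22.
Since (u[10], u[11]) = (u[2], u[3]) = (4, 22) (two consecutive terms determine the rest), the sequence is eventually periodic: after a pre-period of length 1 it cycles with period 8.
For k ≥ 2, u[k] depends only on (k - 2) mod 8. (471 - 2) mod 8 = 5, so u[471] = u[7] = 28.

28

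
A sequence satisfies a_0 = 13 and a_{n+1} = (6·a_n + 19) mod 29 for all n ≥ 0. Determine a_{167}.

Listing terms: a_0 = 13,  a_1 = 10,  a_2 = 21,  a_3 = 0,  a_4 = 19,  a_5 = 17,  a_6 = 5,  a_7 = 20,  a_8 = 23,  a_9 = 12,  a_{10} = 4,  a_{11} = 14,  a_{12} = 16,  a_{13} = 28,  a_{14} = 13.
The sequence repeats with period 14.
(167 - 0) mod 14 = 13, so a_{167} = a_{13} = 28.

28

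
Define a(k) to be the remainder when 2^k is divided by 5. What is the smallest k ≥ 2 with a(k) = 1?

Listing terms: a(1) = 2; a(2) = 4; a(3) = 3; a(4) = 1; a(5) = 2.
Since a(5) = a(1) = 2, the sequence is periodic with period 4.
The value 1 first appears (with k ≥ 2) at a(4).

4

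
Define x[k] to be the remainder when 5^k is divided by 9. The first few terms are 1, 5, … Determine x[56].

We have x[0] = 1, x[1] = 5, x[2] = 7, x[3] = 8, x[4] = 4, x[5] = 2, x[6] = 1.
The sequence repeats with period 6.
So x[56] = x[0 + ((56-0) mod 6)] = x[2] = 7.

7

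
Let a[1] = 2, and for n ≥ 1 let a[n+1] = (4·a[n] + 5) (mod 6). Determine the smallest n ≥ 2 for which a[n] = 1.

Computing terms: a[1] = 2,  a[2] = 1,  a[3] = 3,  a[4] = 5,  a[5] = 1.
Since a[5] = a[2] = 1, the sequence is eventually periodic: after a pre-period of length 1 it cycles with period 3.
The value 1 first appears (with n ≥ 2) at a[2].

2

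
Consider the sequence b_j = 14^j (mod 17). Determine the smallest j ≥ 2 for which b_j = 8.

10

b_1 = 14, b_2 = 9, b_3 = 7, b_4 = 13, b_5 = 12, b_6 = 15, b_7 = 6, b_8 = 16, b_9 = 3, b_{10} = 8, b_{11} = 10, b_{12} = 4, b_{13} = 5, b_{14} = 2, b_{15} = 11, b_{16} = 1, b_{17} = 14.
Since b_{17} = b_1 = 14, the sequence is periodic with period 16.
The value 8 first appears (with j ≥ 2) at b_{10}.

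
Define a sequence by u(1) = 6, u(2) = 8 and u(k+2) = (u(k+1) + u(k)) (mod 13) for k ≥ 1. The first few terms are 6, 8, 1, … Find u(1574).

Computing terms: u(1) = 6,  u(2) = 8,  u(3) = 1,  u(4) = 9,  u(5) = 10,  u(6) = 6,  u(7) = 3,  u(8) = 9,  u(9) = 12,  u(10) = 8,  u(11) = 7,  u(12) = 2,  u(13) = 9,  u(14) = 11,  u(15) = 7,  u(16) = 5,  u(17) = 12,  u(18) = 4,  u(19) = 3,  u(20) = 7,  u(21) = 10,  u(22) = 4,  u(23) = 1,  u(24) = 5,  u(25) = 6,  u(26) = 11,  u(27) = 4,  u(28) = 2,  u(29) = 6,  u(30) = 8.
The sequence repeats with period 28.
So u(1574) = u(1 + ((1574-1) mod 28)) = u(6) = 6.

6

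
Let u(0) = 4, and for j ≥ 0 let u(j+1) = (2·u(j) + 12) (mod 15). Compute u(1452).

4

u(0) = 4,  u(1) = 5,  u(2) = 7,  u(3) = 11,  u(4) = 4.
The sequence repeats with period 4.
(1452 - 0) mod 4 = 0, so u(1452) = u(0) = 4.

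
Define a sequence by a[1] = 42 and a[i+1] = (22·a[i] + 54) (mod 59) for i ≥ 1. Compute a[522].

37

Computing terms: a[1] = 42, a[2] = 34, a[3] = 35, a[4] = 57, a[5] = 10, a[6] = 38, a[7] = 5, a[8] = 46, a[9] = 4, a[10] = 24, a[11] = 51, a[12] = 55, a[13] = 25, a[14] = 14, a[15] = 8, a[16] = 53, a[17] = 40, a[18] = 49, a[19] = 11, a[20] = 1, a[21] = 17, a[22] = 15, a[23] = 30, a[24] = 6, a[25] = 9, a[26] = 16, a[27] = 52, a[28] = 18, a[29] = 37, a[30] = 42.
Since a[30] = a[1] = 42, the sequence is periodic with period 29.
So a[522] = a[1 + ((522-1) mod 29)] = a[29] = 37.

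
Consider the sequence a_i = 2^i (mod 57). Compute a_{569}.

Listing terms: a_1 = 2; a_2 = 4; a_3 = 8; a_4 = 16; a_5 = 32; a_6 = 7; a_7 = 14; a_8 = 28; a_9 = 56; a_{10} = 55; a_{11} = 53; a_{12} = 49; a_{13} = 41; a_{14} = 25; a_{15} = 50; a_{16} = 43; a_{17} = 29; a_{18} = 1; a_{19} = 2.
Since a_{19} = a_1 = 2, the sequence is periodic with period 18.
(569 - 1) mod 18 = 10, so a_{569} = a_{11} = 53.

53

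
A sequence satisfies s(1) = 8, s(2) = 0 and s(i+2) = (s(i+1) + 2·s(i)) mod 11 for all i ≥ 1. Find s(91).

8

Listing terms: s(1) = 8; s(2) = 0; s(3) = 5; s(4) = 5; s(5) = 4; s(6) = 3; s(7) = 0; s(8) = 6; s(9) = 6; s(10) = 7; s(11) = 8; s(12) = 0.
Since (s(11), s(12)) = (s(1), s(2)) = (8, 0) (two consecutive terms determine the rest), the sequence is periodic with period 10.
So s(91) = s(1 + ((91-1) mod 10)) = s(1) = 8.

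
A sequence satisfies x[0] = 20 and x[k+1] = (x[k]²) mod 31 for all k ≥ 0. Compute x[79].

19

Listing terms: x[0] = 20; x[1] = 28; x[2] = 9; x[3] = 19; x[4] = 20.
Since x[4] = x[0] = 20, the sequence is periodic with period 4.
(79 - 0) mod 4 = 3, so x[79] = x[3] = 19.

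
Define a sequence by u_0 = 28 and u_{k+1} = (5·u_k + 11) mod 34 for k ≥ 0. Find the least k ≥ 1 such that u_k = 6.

4

u_0 = 28; u_1 = 15; u_2 = 18; u_3 = 33; u_4 = 6; u_5 = 7; u_6 = 12; u_7 = 3; u_8 = 26; u_9 = 5; u_{10} = 2; u_{11} = 21; u_{12} = 14; u_{13} = 13; u_{14} = 8; u_{15} = 17; u_{16} = 28.
Since u_{16} = u_0 = 28, the sequence is periodic with period 16.
The value 6 first appears (with k ≥ 1) at u_4.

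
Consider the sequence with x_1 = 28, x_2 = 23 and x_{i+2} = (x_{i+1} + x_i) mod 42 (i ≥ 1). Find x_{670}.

x_1 = 28; x_2 = 23; x_3 = 9; x_4 = 32; x_5 = 41; x_6 = 31; x_7 = 30; x_8 = 19; x_9 = 7; x_{10} = 26; x_{11} = 33; x_{12} = 17; x_{13} = 8; x_{14} = 25; x_{15} = 33; x_{16} = 16; x_{17} = 7; x_{18} = 23; x_{19} = 30; x_{20} = 11; x_{21} = 41; x_{22} = 10; x_{23} = 9; x_{24} = 19; x_{25} = 28; x_{26} = 5; x_{27} = 33; x_{28} = 38; x_{29} = 29; x_{30} = 25; x_{31} = 12; x_{32} = 37; x_{33} = 7; x_{34} = 2; x_{35} = 9; x_{36} = 11; x_{37} = 20; x_{38} = 31; x_{39} = 9; x_{40} = 40; x_{41} = 7; x_{42} = 5; x_{43} = 12; x_{44} = 17; x_{45} = 29; x_{46} = 4; x_{47} = 33; x_{48} = 37; x_{49} = 28; x_{50} = 23.
Since (x_{49}, x_{50}) = (x_1, x_2) = (28, 23) (two consecutive terms determine the rest), the sequence is periodic with period 48.
(670 - 1) mod 48 = 45, so x_{670} = x_{46} = 4.

4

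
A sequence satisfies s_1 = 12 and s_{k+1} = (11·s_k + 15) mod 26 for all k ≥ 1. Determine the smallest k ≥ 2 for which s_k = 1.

Computing terms: s_1 = 12, s_2 = 17, s_3 = 20, s_4 = 1, s_5 = 0, s_6 = 15, s_7 = 24, s_8 = 19, s_9 = 16, s_{10} = 9, s_{11} = 10, s_{12} = 21, s_{13} = 12.
Since s_{13} = s_1 = 12, the sequence is periodic with period 12.
The value 1 first appears (with k ≥ 2) at s_4.

4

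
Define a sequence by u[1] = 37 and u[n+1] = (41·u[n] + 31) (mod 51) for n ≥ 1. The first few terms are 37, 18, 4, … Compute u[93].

16

u[1] = 37, u[2] = 18, u[3] = 4, u[4] = 42, u[5] = 19, u[6] = 45, u[7] = 40, u[8] = 39, u[9] = 49, u[10] = 0, u[11] = 31, u[12] = 27, u[13] = 16, u[14] = 24, u[15] = 46, u[16] = 30, u[17] = 37.
Since u[17] = u[1] = 37, the sequence is periodic with period 16.
(93 - 1) mod 16 = 12, so u[93] = u[13] = 16.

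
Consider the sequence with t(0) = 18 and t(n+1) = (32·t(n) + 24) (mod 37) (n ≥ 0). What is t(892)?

Computing terms: t(0) = 18,  t(1) = 8,  t(2) = 21,  t(3) = 30,  t(4) = 22,  t(5) = 25,  t(6) = 10,  t(7) = 11,  t(8) = 6,  t(9) = 31,  t(10) = 17,  t(11) = 13,  t(12) = 33,  t(13) = 7,  t(14) = 26,  t(15) = 5,  t(16) = 36,  t(17) = 29,  t(18) = 27,  t(19) = 0,  t(20) = 24,  t(21) = 15,  t(22) = 23,  t(23) = 20,  t(24) = 35,  t(25) = 34,  t(26) = 2,  t(27) = 14,  t(28) = 28,  t(29) = 32,  t(30) = 12,  t(31) = 1,  t(32) = 19,  t(33) = 3,  t(34) = 9,  t(35) = 16,  t(36) = 18.
Since t(36) = t(0) = 18, the sequence is periodic with period 36.
(892 - 0) mod 36 = 28, so t(892) = t(28) = 28.

28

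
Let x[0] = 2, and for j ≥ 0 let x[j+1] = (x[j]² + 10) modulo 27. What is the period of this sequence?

3

We have x[0] = 2,  x[1] = 14,  x[2] = 17,  x[3] = 2.
Since x[3] = x[0] = 2, the sequence is periodic with period 3.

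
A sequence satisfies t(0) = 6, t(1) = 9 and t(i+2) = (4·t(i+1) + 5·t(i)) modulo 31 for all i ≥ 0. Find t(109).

Listing terms: t(0) = 6; t(1) = 9; t(2) = 4; t(3) = 30; t(4) = 16; t(5) = 28; t(6) = 6; t(7) = 9.
The sequence repeats with period 6.
(109 - 0) mod 6 = 1, so t(109) = t(1) = 9.

9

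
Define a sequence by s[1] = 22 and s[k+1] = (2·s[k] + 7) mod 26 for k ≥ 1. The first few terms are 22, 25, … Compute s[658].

21

Listing terms: s[1] = 22,  s[2] = 25,  s[3] = 5,  s[4] = 17,  s[5] = 15,  s[6] = 11,  s[7] = 3,  s[8] = 13,  s[9] = 7,  s[10] = 21,  s[11] = 23,  s[12] = 1,  s[13] = 9,  s[14] = 25.
Since s[14] = s[2] = 25, the sequence is eventually periodic: after a pre-period of length 1 it cycles with period 12.
For k ≥ 2, s[k] depends only on (k - 2) mod 12. (658 - 2) mod 12 = 8, so s[658] = s[10] = 21.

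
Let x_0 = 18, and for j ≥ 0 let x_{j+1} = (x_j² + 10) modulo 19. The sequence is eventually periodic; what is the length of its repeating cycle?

x_0 = 18, x_1 = 11, x_2 = 17, x_3 = 14, x_4 = 16, x_5 = 0, x_6 = 10, x_7 = 15, x_8 = 7, x_9 = 2, x_{10} = 14.
Since x_{10} = x_3 = 14, the sequence is eventually periodic: after a pre-period of length 3 it cycles with period 7.

7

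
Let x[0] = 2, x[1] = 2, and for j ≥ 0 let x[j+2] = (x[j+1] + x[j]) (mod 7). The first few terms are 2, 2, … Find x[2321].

2

Computing terms: x[0] = 2; x[1] = 2; x[2] = 4; x[3] = 6; x[4] = 3; x[5] = 2; x[6] = 5; x[7] = 0; x[8] = 5; x[9] = 5; x[10] = 3; x[11] = 1; x[12] = 4; x[13] = 5; x[14] = 2; x[15] = 0; x[16] = 2; x[17] = 2.
The sequence repeats with period 16.
(2321 - 0) mod 16 = 1, so x[2321] = x[1] = 2.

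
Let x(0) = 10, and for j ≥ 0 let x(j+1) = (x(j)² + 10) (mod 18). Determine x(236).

14

Computing terms: x(0) = 10, x(1) = 2, x(2) = 14, x(3) = 8, x(4) = 2.
Since x(4) = x(1) = 2, the sequence is eventually periodic: after a pre-period of length 1 it cycles with period 3.
For j ≥ 1, x(j) depends only on (j - 1) mod 3. (236 - 1) mod 3 = 1, so x(236) = x(2) = 14.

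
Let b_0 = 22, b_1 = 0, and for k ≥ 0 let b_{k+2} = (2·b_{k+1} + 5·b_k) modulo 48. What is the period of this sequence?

We have b_0 = 22, b_1 = 0, b_2 = 14, b_3 = 28, b_4 = 30, b_5 = 8, b_6 = 22, b_7 = 36, b_8 = 38, b_9 = 16, b_{10} = 30, b_{11} = 44, b_{12} = 46, b_{13} = 24, b_{14} = 38, b_{15} = 4, b_{16} = 6, b_{17} = 32, b_{18} = 46, b_{19} = 12, b_{20} = 14, b_{21} = 40, b_{22} = 6, b_{23} = 20, b_{24} = 22, b_{25} = 0.
Since (b_{24}, b_{25}) = (b_0, b_1) = (22, 0) (two consecutive terms determine the rest), the sequence is periodic with period 24.

24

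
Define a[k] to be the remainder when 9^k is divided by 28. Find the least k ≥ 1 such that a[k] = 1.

3

Listing terms: a[0] = 1; a[1] = 9; a[2] = 25; a[3] = 1.
The sequence repeats with period 3.
The value 1 next appears (with k ≥ 1) at a[3].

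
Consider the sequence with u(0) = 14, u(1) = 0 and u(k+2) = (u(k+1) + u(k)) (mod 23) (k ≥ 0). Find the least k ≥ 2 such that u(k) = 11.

Computing terms: u(0) = 14; u(1) = 0; u(2) = 14; u(3) = 14; u(4) = 5; u(5) = 19; u(6) = 1; u(7) = 20; u(8) = 21; u(9) = 18; u(10) = 16; u(11) = 11; u(12) = 4; u(13) = 15; u(14) = 19; u(15) = 11; u(16) = 7; u(17) = 18; u(18) = 2; u(19) = 20; u(20) = 22; u(21) = 19; u(22) = 18; u(23) = 14; u(24) = 9; u(25) = 0; u(26) = 9; u(27) = 9; u(28) = 18; u(29) = 4; u(30) = 22; u(31) = 3; u(32) = 2; u(33) = 5; u(34) = 7; u(35) = 12; u(36) = 19; u(37) = 8; u(38) = 4; u(39) = 12; u(40) = 16; u(41) = 5; u(42) = 21; u(43) = 3; u(44) = 1; u(45) = 4; u(46) = 5; u(47) = 9; u(48) = 14; u(49) = 0.
The sequence repeats with period 48.
The value 11 first appears (with k ≥ 2) at u(11).

11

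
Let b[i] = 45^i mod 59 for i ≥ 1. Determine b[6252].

b[1] = 45, b[2] = 19, b[3] = 29, b[4] = 7, b[5] = 20, b[6] = 15, b[7] = 26, b[8] = 49, b[9] = 22, b[10] = 46, b[11] = 5, b[12] = 48, b[13] = 36, b[14] = 27, b[15] = 35, b[16] = 41, b[17] = 16, b[18] = 12, b[19] = 9, b[20] = 51, b[21] = 53, b[22] = 25, b[23] = 4, b[24] = 3, b[25] = 17, b[26] = 57, b[27] = 28, b[28] = 21, b[29] = 1, b[30] = 45.
Since b[30] = b[1] = 45, the sequence is periodic with period 29.
So b[6252] = b[1 + ((6252-1) mod 29)] = b[17] = 16.

16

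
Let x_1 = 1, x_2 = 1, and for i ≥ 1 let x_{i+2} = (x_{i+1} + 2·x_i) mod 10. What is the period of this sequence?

4

Computing terms: x_1 = 1, x_2 = 1, x_3 = 3, x_4 = 5, x_5 = 1, x_6 = 1.
The sequence repeats with period 4.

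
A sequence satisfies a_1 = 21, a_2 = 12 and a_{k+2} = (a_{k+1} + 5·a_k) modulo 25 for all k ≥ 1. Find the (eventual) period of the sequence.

Listing terms: a_1 = 21,  a_2 = 12,  a_3 = 17,  a_4 = 2,  a_5 = 12,  a_6 = 22,  a_7 = 7,  a_8 = 17,  a_9 = 2.
Since (a_8, a_9) = (a_3, a_4) = (17, 2) (two consecutive terms determine the rest), the sequence is eventually periodic: after a pre-period of length 2 it cycles with period 5.

5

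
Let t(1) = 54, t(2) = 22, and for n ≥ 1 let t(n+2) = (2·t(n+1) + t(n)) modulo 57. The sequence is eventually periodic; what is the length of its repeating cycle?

We have t(1) = 54, t(2) = 22, t(3) = 41, t(4) = 47, t(5) = 21, t(6) = 32, t(7) = 28, t(8) = 31, t(9) = 33, t(10) = 40, t(11) = 56, t(12) = 38, t(13) = 18, t(14) = 17, t(15) = 52, t(16) = 7, t(17) = 9, t(18) = 25, t(19) = 2, t(20) = 29, t(21) = 3, t(22) = 35, t(23) = 16, t(24) = 10, t(25) = 36, t(26) = 25, t(27) = 29, t(28) = 26, t(29) = 24, t(30) = 17, t(31) = 1, t(32) = 19, t(33) = 39, t(34) = 40, t(35) = 5, t(36) = 50, t(37) = 48, t(38) = 32, t(39) = 55, t(40) = 28, t(41) = 54, t(42) = 22.
The sequence repeats with period 40.

40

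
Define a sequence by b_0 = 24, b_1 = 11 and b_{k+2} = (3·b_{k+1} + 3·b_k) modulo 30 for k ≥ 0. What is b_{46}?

15

We have b_0 = 24; b_1 = 11; b_2 = 15; b_3 = 18; b_4 = 9; b_5 = 21; b_6 = 0; b_7 = 3; b_8 = 9; b_9 = 6; b_{10} = 15; b_{11} = 3; b_{12} = 24; b_{13} = 21; b_{14} = 15; b_{15} = 18.
Since (b_{14}, b_{15}) = (b_2, b_3) = (15, 18) (two consecutive terms determine the rest), the sequence is eventually periodic: after a pre-period of length 2 it cycles with period 12.
For k ≥ 2, b_k depends only on (k - 2) mod 12. (46 - 2) mod 12 = 8, so b_{46} = b_{10} = 15.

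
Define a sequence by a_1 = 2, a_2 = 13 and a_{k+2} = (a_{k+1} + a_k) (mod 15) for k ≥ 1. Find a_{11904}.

8

Listing terms: a_1 = 2, a_2 = 13, a_3 = 0, a_4 = 13, a_5 = 13, a_6 = 11, a_7 = 9, a_8 = 5, a_9 = 14, a_{10} = 4, a_{11} = 3, a_{12} = 7, a_{13} = 10, a_{14} = 2, a_{15} = 12, a_{16} = 14, a_{17} = 11, a_{18} = 10, a_{19} = 6, a_{20} = 1, a_{21} = 7, a_{22} = 8, a_{23} = 0, a_{24} = 8, a_{25} = 8, a_{26} = 1, a_{27} = 9, a_{28} = 10, a_{29} = 4, a_{30} = 14, a_{31} = 3, a_{32} = 2, a_{33} = 5, a_{34} = 7, a_{35} = 12, a_{36} = 4, a_{37} = 1, a_{38} = 5, a_{39} = 6, a_{40} = 11, a_{41} = 2, a_{42} = 13.
Since (a_{41}, a_{42}) = (a_1, a_2) = (2, 13) (two consecutive terms determine the rest), the sequence is periodic with period 40.
(11904 - 1) mod 40 = 23, so a_{11904} = a_{24} = 8.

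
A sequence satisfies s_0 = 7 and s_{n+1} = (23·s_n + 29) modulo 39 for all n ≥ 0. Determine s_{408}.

7

Computing terms: s_0 = 7, s_1 = 34, s_2 = 31, s_3 = 1, s_4 = 13, s_5 = 16, s_6 = 7.
Since s_6 = s_0 = 7, the sequence is periodic with period 6.
So s_{408} = s_{0 + ((408-0) mod 6)} = s_0 = 7.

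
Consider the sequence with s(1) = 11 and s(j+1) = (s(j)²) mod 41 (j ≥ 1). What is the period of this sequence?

We have s(1) = 11; s(2) = 39; s(3) = 4; s(4) = 16; s(5) = 10; s(6) = 18; s(7) = 37; s(8) = 16.
Since s(8) = s(4) = 16, the sequence is eventually periodic: after a pre-period of length 3 it cycles with period 4.

4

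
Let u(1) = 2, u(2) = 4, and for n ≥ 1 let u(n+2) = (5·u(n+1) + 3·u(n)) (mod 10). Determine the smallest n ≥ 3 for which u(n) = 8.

u(1) = 2; u(2) = 4; u(3) = 6; u(4) = 2; u(5) = 8; u(6) = 6; u(7) = 4; u(8) = 8; u(9) = 2; u(10) = 4.
Since (u(9), u(10)) = (u(1), u(2)) = (2, 4) (two consecutive terms determine the rest), the sequence is periodic with period 8.
The value 8 first appears (with n ≥ 3) at u(5).

5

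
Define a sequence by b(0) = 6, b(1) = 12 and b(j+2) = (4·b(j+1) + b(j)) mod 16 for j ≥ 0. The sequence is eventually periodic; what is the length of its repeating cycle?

4

Computing terms: b(0) = 6; b(1) = 12; b(2) = 6; b(3) = 4; b(4) = 6; b(5) = 12.
The sequence repeats with period 4.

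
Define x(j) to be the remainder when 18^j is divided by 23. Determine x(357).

3

We have x(0) = 1, x(1) = 18, x(2) = 2, x(3) = 13, x(4) = 4, x(5) = 3, x(6) = 8, x(7) = 6, x(8) = 16, x(9) = 12, x(10) = 9, x(11) = 1.
The sequence repeats with period 11.
So x(357) = x(0 + ((357-0) mod 11)) = x(5) = 3.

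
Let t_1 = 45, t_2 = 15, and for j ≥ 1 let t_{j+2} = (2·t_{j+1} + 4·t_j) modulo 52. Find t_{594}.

We have t_1 = 45, t_2 = 15, t_3 = 2, t_4 = 12, t_5 = 32, t_6 = 8, t_7 = 40, t_8 = 8, t_9 = 20, t_{10} = 20, t_{11} = 16, t_{12} = 8, t_{13} = 28, t_{14} = 36, t_{15} = 28, t_{16} = 44, t_{17} = 44, t_{18} = 4, t_{19} = 28, t_{20} = 20, t_{21} = 48, t_{22} = 20, t_{23} = 24, t_{24} = 24, t_{25} = 40, t_{26} = 20, t_{27} = 44, t_{28} = 12, t_{29} = 44, t_{30} = 32, t_{31} = 32, t_{32} = 36, t_{33} = 44, t_{34} = 24, t_{35} = 16, t_{36} = 24, t_{37} = 8, t_{38} = 8, t_{39} = 48, t_{40} = 24, t_{41} = 32, t_{42} = 4, t_{43} = 32, t_{44} = 28, t_{45} = 28, t_{46} = 12, t_{47} = 32.
Since (t_{46}, t_{47}) = (t_4, t_5) = (12, 32) (two consecutive terms determine the rest), the sequence is eventually periodic: after a pre-period of length 3 it cycles with period 42.
For j ≥ 4, t_j depends only on (j - 4) mod 42. (594 - 4) mod 42 = 2, so t_{594} = t_6 = 8.

8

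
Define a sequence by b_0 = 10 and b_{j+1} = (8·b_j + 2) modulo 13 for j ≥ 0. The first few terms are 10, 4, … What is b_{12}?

b_0 = 10,  b_1 = 4,  b_2 = 8,  b_3 = 1,  b_4 = 10.
Since b_4 = b_0 = 10, the sequence is periodic with period 4.
So b_{12} = b_{0 + ((12-0) mod 4)} = b_0 = 10.

10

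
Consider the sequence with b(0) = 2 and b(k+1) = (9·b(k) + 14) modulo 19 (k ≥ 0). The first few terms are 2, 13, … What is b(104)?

6

Listing terms: b(0) = 2; b(1) = 13; b(2) = 17; b(3) = 15; b(4) = 16; b(5) = 6; b(6) = 11; b(7) = 18; b(8) = 5; b(9) = 2.
Since b(9) = b(0) = 2, the sequence is periodic with period 9.
(104 - 0) mod 9 = 5, so b(104) = b(5) = 6.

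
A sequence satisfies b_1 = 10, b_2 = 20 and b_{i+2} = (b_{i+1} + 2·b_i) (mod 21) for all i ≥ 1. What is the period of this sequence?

b_1 = 10, b_2 = 20, b_3 = 19, b_4 = 17, b_5 = 13, b_6 = 5, b_7 = 10, b_8 = 20.
The sequence repeats with period 6.

6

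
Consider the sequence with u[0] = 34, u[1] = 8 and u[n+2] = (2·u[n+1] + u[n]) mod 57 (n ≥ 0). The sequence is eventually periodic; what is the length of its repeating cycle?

We have u[0] = 34; u[1] = 8; u[2] = 50; u[3] = 51; u[4] = 38; u[5] = 13; u[6] = 7; u[7] = 27; u[8] = 4; u[9] = 35; u[10] = 17; u[11] = 12; u[12] = 41; u[13] = 37; u[14] = 1; u[15] = 39; u[16] = 22; u[17] = 26; u[18] = 17; u[19] = 3; u[20] = 23; u[21] = 49; u[22] = 7; u[23] = 6; u[24] = 19; u[25] = 44; u[26] = 50; u[27] = 30; u[28] = 53; u[29] = 22; u[30] = 40; u[31] = 45; u[32] = 16; u[33] = 20; u[34] = 56; u[35] = 18; u[36] = 35; u[37] = 31; u[38] = 40; u[39] = 54; u[40] = 34; u[41] = 8.
Since (u[40], u[41]) = (u[0], u[1]) = (34, 8) (two consecutive terms determine the rest), the sequence is periodic with period 40.

40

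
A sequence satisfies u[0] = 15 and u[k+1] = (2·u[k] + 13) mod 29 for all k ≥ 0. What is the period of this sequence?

28

We have u[0] = 15, u[1] = 14, u[2] = 12, u[3] = 8, u[4] = 0, u[5] = 13, u[6] = 10, u[7] = 4, u[8] = 21, u[9] = 26, u[10] = 7, u[11] = 27, u[12] = 9, u[13] = 2, u[14] = 17, u[15] = 18, u[16] = 20, u[17] = 24, u[18] = 3, u[19] = 19, u[20] = 22, u[21] = 28, u[22] = 11, u[23] = 6, u[24] = 25, u[25] = 5, u[26] = 23, u[27] = 1, u[28] = 15.
Since u[28] = u[0] = 15, the sequence is periodic with period 28.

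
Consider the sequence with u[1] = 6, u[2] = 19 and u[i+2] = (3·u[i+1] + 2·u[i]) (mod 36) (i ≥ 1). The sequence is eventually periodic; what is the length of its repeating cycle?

12

Computing terms: u[1] = 6; u[2] = 19; u[3] = 33; u[4] = 29; u[5] = 9; u[6] = 13; u[7] = 21; u[8] = 17; u[9] = 21; u[10] = 25; u[11] = 9; u[12] = 5; u[13] = 33; u[14] = 1; u[15] = 33; u[16] = 29.
Since (u[15], u[16]) = (u[3], u[4]) = (33, 29) (two consecutive terms determine the rest), the sequence is eventually periodic: after a pre-period of length 2 it cycles with period 12.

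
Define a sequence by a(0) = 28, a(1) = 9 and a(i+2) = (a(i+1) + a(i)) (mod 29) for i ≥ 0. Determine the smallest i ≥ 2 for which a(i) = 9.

Computing terms: a(0) = 28,  a(1) = 9,  a(2) = 8,  a(3) = 17,  a(4) = 25,  a(5) = 13,  a(6) = 9,  a(7) = 22,  a(8) = 2,  a(9) = 24,  a(10) = 26,  a(11) = 21,  a(12) = 18,  a(13) = 10,  a(14) = 28,  a(15) = 9.
Since (a(14), a(15)) = (a(0), a(1)) = (28, 9) (two consecutive terms determine the rest), the sequence is periodic with period 14.
The value 9 first appears (with i ≥ 2) at a(6).

6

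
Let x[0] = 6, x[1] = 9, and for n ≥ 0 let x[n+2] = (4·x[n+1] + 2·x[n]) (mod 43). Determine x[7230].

38

x[0] = 6, x[1] = 9, x[2] = 5, x[3] = 38, x[4] = 33, x[5] = 36, x[6] = 38, x[7] = 9, x[8] = 26, x[9] = 36, x[10] = 24, x[11] = 39, x[12] = 32, x[13] = 34, x[14] = 28, x[15] = 8, x[16] = 2, x[17] = 24, x[18] = 14, x[19] = 18, x[20] = 14, x[21] = 6, x[22] = 9.
Since (x[21], x[22]) = (x[0], x[1]) = (6, 9) (two consecutive terms determine the rest), the sequence is periodic with period 21.
(7230 - 0) mod 21 = 6, so x[7230] = x[6] = 38.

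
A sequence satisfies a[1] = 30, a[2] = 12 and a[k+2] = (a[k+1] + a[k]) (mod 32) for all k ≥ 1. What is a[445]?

Listing terms: a[1] = 30; a[2] = 12; a[3] = 10; a[4] = 22; a[5] = 0; a[6] = 22; a[7] = 22; a[8] = 12; a[9] = 2; a[10] = 14; a[11] = 16; a[12] = 30; a[13] = 14; a[14] = 12; a[15] = 26; a[16] = 6; a[17] = 0; a[18] = 6; a[19] = 6; a[20] = 12; a[21] = 18; a[22] = 30; a[23] = 16; a[24] = 14; a[25] = 30; a[26] = 12.
Since (a[25], a[26]) = (a[1], a[2]) = (30, 12) (two consecutive terms determine the rest), the sequence is periodic with period 24.
So a[445] = a[1 + ((445-1) mod 24)] = a[13] = 14.

14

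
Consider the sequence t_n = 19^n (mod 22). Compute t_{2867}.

t_1 = 19,  t_2 = 9,  t_3 = 17,  t_4 = 15,  t_5 = 21,  t_6 = 3,  t_7 = 13,  t_8 = 5,  t_9 = 7,  t_{10} = 1,  t_{11} = 19.
Since t_{11} = t_1 = 19, the sequence is periodic with period 10.
(2867 - 1) mod 10 = 6, so t_{2867} = t_7 = 13.

13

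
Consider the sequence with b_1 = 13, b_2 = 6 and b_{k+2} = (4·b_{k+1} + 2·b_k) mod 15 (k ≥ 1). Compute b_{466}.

11

Computing terms: b_1 = 13, b_2 = 6, b_3 = 5, b_4 = 2, b_5 = 3, b_6 = 1, b_7 = 10, b_8 = 12, b_9 = 8, b_{10} = 11, b_{11} = 0, b_{12} = 7, b_{13} = 13, b_{14} = 6.
The sequence repeats with period 12.
(466 - 1) mod 12 = 9, so b_{466} = b_{10} = 11.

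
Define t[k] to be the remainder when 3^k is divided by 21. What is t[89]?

12

Listing terms: t[0] = 1, t[1] = 3, t[2] = 9, t[3] = 6, t[4] = 18, t[5] = 12, t[6] = 15, t[7] = 3.
Since t[7] = t[1] = 3, the sequence is eventually periodic: after a pre-period of length 1 it cycles with period 6.
For k ≥ 1, t[k] depends only on (k - 1) mod 6. (89 - 1) mod 6 = 4, so t[89] = t[5] = 12.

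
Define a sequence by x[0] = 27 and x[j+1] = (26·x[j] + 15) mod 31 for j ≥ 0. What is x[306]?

Listing terms: x[0] = 27; x[1] = 4; x[2] = 26; x[3] = 9; x[4] = 1; x[5] = 10; x[6] = 27.
The sequence repeats with period 6.
So x[306] = x[0 + ((306-0) mod 6)] = x[0] = 27.

27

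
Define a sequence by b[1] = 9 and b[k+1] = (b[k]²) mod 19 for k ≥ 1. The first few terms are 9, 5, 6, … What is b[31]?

9

Listing terms: b[1] = 9; b[2] = 5; b[3] = 6; b[4] = 17; b[5] = 4; b[6] = 16; b[7] = 9.
The sequence repeats with period 6.
(31 - 1) mod 6 = 0, so b[31] = b[1] = 9.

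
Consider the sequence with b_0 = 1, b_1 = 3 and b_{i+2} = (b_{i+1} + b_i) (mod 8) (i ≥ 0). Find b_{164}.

4

We have b_0 = 1, b_1 = 3, b_2 = 4, b_3 = 7, b_4 = 3, b_5 = 2, b_6 = 5, b_7 = 7, b_8 = 4, b_9 = 3, b_{10} = 7, b_{11} = 2, b_{12} = 1, b_{13} = 3.
The sequence repeats with period 12.
(164 - 0) mod 12 = 8, so b_{164} = b_8 = 4.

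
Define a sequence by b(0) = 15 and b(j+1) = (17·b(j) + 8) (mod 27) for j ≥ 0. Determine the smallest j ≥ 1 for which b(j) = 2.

5

b(0) = 15,  b(1) = 20,  b(2) = 24,  b(3) = 11,  b(4) = 6,  b(5) = 2,  b(6) = 15.
The sequence repeats with period 6.
The value 2 first appears (with j ≥ 1) at b(5).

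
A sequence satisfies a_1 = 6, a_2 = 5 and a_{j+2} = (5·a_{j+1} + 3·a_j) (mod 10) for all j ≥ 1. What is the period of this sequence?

24

a_1 = 6,  a_2 = 5,  a_3 = 3,  a_4 = 0,  a_5 = 9,  a_6 = 5,  a_7 = 2,  a_8 = 5,  a_9 = 1,  a_{10} = 0,  a_{11} = 3,  a_{12} = 5,  a_{13} = 4,  a_{14} = 5,  a_{15} = 7,  a_{16} = 0,  a_{17} = 1,  a_{18} = 5,  a_{19} = 8,  a_{20} = 5,  a_{21} = 9,  a_{22} = 0,  a_{23} = 7,  a_{24} = 5,  a_{25} = 6,  a_{26} = 5.
The sequence repeats with period 24.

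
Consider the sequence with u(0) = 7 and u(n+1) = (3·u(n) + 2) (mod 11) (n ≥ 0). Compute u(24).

Computing terms: u(0) = 7,  u(1) = 1,  u(2) = 5,  u(3) = 6,  u(4) = 9,  u(5) = 7.
The sequence repeats with period 5.
(24 - 0) mod 5 = 4, so u(24) = u(4) = 9.

9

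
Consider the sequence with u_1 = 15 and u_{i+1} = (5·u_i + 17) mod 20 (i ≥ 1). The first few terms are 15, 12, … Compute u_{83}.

17

u_1 = 15,  u_2 = 12,  u_3 = 17,  u_4 = 2,  u_5 = 7,  u_6 = 12.
Since u_6 = u_2 = 12, the sequence is eventually periodic: after a pre-period of length 1 it cycles with period 4.
For i ≥ 2, u_i depends only on (i - 2) mod 4. (83 - 2) mod 4 = 1, so u_{83} = u_3 = 17.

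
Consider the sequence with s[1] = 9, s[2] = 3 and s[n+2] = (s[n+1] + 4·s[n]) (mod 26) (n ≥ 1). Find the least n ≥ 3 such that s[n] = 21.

6

Computing terms: s[1] = 9, s[2] = 3, s[3] = 13, s[4] = 25, s[5] = 25, s[6] = 21, s[7] = 17, s[8] = 23, s[9] = 13, s[10] = 1, s[11] = 1, s[12] = 5, s[13] = 9, s[14] = 3.
The sequence repeats with period 12.
The value 21 first appears (with n ≥ 3) at s[6].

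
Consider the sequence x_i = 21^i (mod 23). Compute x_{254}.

Listing terms: x_1 = 21, x_2 = 4, x_3 = 15, x_4 = 16, x_5 = 14, x_6 = 18, x_7 = 10, x_8 = 3, x_9 = 17, x_{10} = 12, x_{11} = 22, x_{12} = 2, x_{13} = 19, x_{14} = 8, x_{15} = 7, x_{16} = 9, x_{17} = 5, x_{18} = 13, x_{19} = 20, x_{20} = 6, x_{21} = 11, x_{22} = 1, x_{23} = 21.
The sequence repeats with period 22.
So x_{254} = x_{1 + ((254-1) mod 22)} = x_{12} = 2.

2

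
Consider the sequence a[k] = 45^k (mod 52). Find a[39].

21

We have a[1] = 45,  a[2] = 49,  a[3] = 21,  a[4] = 9,  a[5] = 41,  a[6] = 25,  a[7] = 33,  a[8] = 29,  a[9] = 5,  a[10] = 17,  a[11] = 37,  a[12] = 1,  a[13] = 45.
Since a[13] = a[1] = 45, the sequence is periodic with period 12.
(39 - 1) mod 12 = 2, so a[39] = a[3] = 21.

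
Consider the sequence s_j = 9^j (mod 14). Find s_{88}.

9

We have s_1 = 9,  s_2 = 11,  s_3 = 1,  s_4 = 9.
The sequence repeats with period 3.
(88 - 1) mod 3 = 0, so s_{88} = s_1 = 9.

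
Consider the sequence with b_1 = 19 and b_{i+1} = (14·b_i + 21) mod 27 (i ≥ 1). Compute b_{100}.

11

b_1 = 19, b_2 = 17, b_3 = 16, b_4 = 2, b_5 = 22, b_6 = 5, b_7 = 10, b_8 = 26, b_9 = 7, b_{10} = 11, b_{11} = 13, b_{12} = 14, b_{13} = 1, b_{14} = 8, b_{15} = 25, b_{16} = 20, b_{17} = 4, b_{18} = 23, b_{19} = 19.
The sequence repeats with period 18.
So b_{100} = b_{1 + ((100-1) mod 18)} = b_{10} = 11.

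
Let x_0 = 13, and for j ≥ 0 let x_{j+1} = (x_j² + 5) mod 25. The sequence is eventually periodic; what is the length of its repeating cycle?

4

We have x_0 = 13; x_1 = 24; x_2 = 6; x_3 = 16; x_4 = 11; x_5 = 1; x_6 = 6.
Since x_6 = x_2 = 6, the sequence is eventually periodic: after a pre-period of length 2 it cycles with period 4.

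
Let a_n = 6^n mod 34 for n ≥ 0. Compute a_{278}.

a_0 = 1, a_1 = 6, a_2 = 2, a_3 = 12, a_4 = 4, a_5 = 24, a_6 = 8, a_7 = 14, a_8 = 16, a_9 = 28, a_{10} = 32, a_{11} = 22, a_{12} = 30, a_{13} = 10, a_{14} = 26, a_{15} = 20, a_{16} = 18, a_{17} = 6.
Since a_{17} = a_1 = 6, the sequence is eventually periodic: after a pre-period of length 1 it cycles with period 16.
For n ≥ 1, a_n depends only on (n - 1) mod 16. (278 - 1) mod 16 = 5, so a_{278} = a_6 = 8.

8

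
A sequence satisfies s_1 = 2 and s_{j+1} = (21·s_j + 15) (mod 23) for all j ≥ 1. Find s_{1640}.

We have s_1 = 2,  s_2 = 11,  s_3 = 16,  s_4 = 6,  s_5 = 3,  s_6 = 9,  s_7 = 20,  s_8 = 21,  s_9 = 19,  s_{10} = 0,  s_{11} = 15,  s_{12} = 8,  s_{13} = 22,  s_{14} = 17,  s_{15} = 4,  s_{16} = 7,  s_{17} = 1,  s_{18} = 13,  s_{19} = 12,  s_{20} = 14,  s_{21} = 10,  s_{22} = 18,  s_{23} = 2.
The sequence repeats with period 22.
(1640 - 1) mod 22 = 11, so s_{1640} = s_{12} = 8.

8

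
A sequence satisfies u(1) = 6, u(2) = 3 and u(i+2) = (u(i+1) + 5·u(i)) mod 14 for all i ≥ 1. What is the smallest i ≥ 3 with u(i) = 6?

u(1) = 6; u(2) = 3; u(3) = 5; u(4) = 6; u(5) = 3.
Since (u(4), u(5)) = (u(1), u(2)) = (6, 3) (two consecutive terms determine the rest), the sequence is periodic with period 3.
The value 6 next appears (with i ≥ 3) at u(4).

4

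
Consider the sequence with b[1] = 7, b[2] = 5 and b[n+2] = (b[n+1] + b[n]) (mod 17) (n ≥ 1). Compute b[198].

We have b[1] = 7; b[2] = 5; b[3] = 12; b[4] = 0; b[5] = 12; b[6] = 12; b[7] = 7; b[8] = 2; b[9] = 9; b[10] = 11; b[11] = 3; b[12] = 14; b[13] = 0; b[14] = 14; b[15] = 14; b[16] = 11; b[17] = 8; b[18] = 2; b[19] = 10; b[20] = 12; b[21] = 5; b[22] = 0; b[23] = 5; b[24] = 5; b[25] = 10; b[26] = 15; b[27] = 8; b[28] = 6; b[29] = 14; b[30] = 3; b[31] = 0; b[32] = 3; b[33] = 3; b[34] = 6; b[35] = 9; b[36] = 15; b[37] = 7; b[38] = 5.
Since (b[37], b[38]) = (b[1], b[2]) = (7, 5) (two consecutive terms determine the rest), the sequence is periodic with period 36.
So b[198] = b[1 + ((198-1) mod 36)] = b[18] = 2.

2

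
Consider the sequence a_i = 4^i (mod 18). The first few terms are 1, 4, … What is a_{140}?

16

Computing terms: a_0 = 1; a_1 = 4; a_2 = 16; a_3 = 10; a_4 = 4.
Since a_4 = a_1 = 4, the sequence is eventually periodic: after a pre-period of length 1 it cycles with period 3.
For i ≥ 1, a_i depends only on (i - 1) mod 3. (140 - 1) mod 3 = 1, so a_{140} = a_2 = 16.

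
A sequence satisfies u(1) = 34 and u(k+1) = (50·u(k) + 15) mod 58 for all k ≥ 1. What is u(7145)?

25

We have u(1) = 34,  u(2) = 33,  u(3) = 41,  u(4) = 35,  u(5) = 25,  u(6) = 47,  u(7) = 45,  u(8) = 3,  u(9) = 49,  u(10) = 29,  u(11) = 15,  u(12) = 11,  u(13) = 43,  u(14) = 19,  u(15) = 37,  u(16) = 9,  u(17) = 1,  u(18) = 7,  u(19) = 17,  u(20) = 53,  u(21) = 55,  u(22) = 39,  u(23) = 51,  u(24) = 13,  u(25) = 27,  u(26) = 31,  u(27) = 57,  u(28) = 23,  u(29) = 5,  u(30) = 33.
Since u(30) = u(2) = 33, the sequence is eventually periodic: after a pre-period of length 1 it cycles with period 28.
For k ≥ 2, u(k) depends only on (k - 2) mod 28. (7145 - 2) mod 28 = 3, so u(7145) = u(5) = 25.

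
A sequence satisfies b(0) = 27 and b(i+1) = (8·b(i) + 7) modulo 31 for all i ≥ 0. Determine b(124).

18

b(0) = 27; b(1) = 6; b(2) = 24; b(3) = 13; b(4) = 18; b(5) = 27.
The sequence repeats with period 5.
(124 - 0) mod 5 = 4, so b(124) = b(4) = 18.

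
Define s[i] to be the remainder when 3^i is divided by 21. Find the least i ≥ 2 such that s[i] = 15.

6

Listing terms: s[1] = 3,  s[2] = 9,  s[3] = 6,  s[4] = 18,  s[5] = 12,  s[6] = 15,  s[7] = 3.
The sequence repeats with period 6.
The value 15 first appears (with i ≥ 2) at s[6].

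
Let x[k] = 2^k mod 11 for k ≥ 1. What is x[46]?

We have x[1] = 2, x[2] = 4, x[3] = 8, x[4] = 5, x[5] = 10, x[6] = 9, x[7] = 7, x[8] = 3, x[9] = 6, x[10] = 1, x[11] = 2.
The sequence repeats with period 10.
So x[46] = x[1 + ((46-1) mod 10)] = x[6] = 9.

9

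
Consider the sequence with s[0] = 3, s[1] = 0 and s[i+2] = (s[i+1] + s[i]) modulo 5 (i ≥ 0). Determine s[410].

2

Computing terms: s[0] = 3, s[1] = 0, s[2] = 3, s[3] = 3, s[4] = 1, s[5] = 4, s[6] = 0, s[7] = 4, s[8] = 4, s[9] = 3, s[10] = 2, s[11] = 0, s[12] = 2, s[13] = 2, s[14] = 4, s[15] = 1, s[16] = 0, s[17] = 1, s[18] = 1, s[19] = 2, s[20] = 3, s[21] = 0.
Since (s[20], s[21]) = (s[0], s[1]) = (3, 0) (two consecutive terms determine the rest), the sequence is periodic with period 20.
(410 - 0) mod 20 = 10, so s[410] = s[10] = 2.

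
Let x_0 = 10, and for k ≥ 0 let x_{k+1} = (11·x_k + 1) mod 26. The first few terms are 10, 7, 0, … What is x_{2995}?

11

Computing terms: x_0 = 10,  x_1 = 7,  x_2 = 0,  x_3 = 1,  x_4 = 12,  x_5 = 3,  x_6 = 8,  x_7 = 11,  x_8 = 18,  x_9 = 17,  x_{10} = 6,  x_{11} = 15,  x_{12} = 10.
Since x_{12} = x_0 = 10, the sequence is periodic with period 12.
So x_{2995} = x_{0 + ((2995-0) mod 12)} = x_7 = 11.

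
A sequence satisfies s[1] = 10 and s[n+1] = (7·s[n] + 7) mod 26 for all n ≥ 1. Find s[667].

18

Listing terms: s[1] = 10,  s[2] = 25,  s[3] = 0,  s[4] = 7,  s[5] = 4,  s[6] = 9,  s[7] = 18,  s[8] = 3,  s[9] = 2,  s[10] = 21,  s[11] = 24,  s[12] = 19,  s[13] = 10.
The sequence repeats with period 12.
So s[667] = s[1 + ((667-1) mod 12)] = s[7] = 18.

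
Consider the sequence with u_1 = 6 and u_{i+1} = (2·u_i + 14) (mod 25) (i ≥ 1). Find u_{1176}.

21

Computing terms: u_1 = 6,  u_2 = 1,  u_3 = 16,  u_4 = 21,  u_5 = 6.
Since u_5 = u_1 = 6, the sequence is periodic with period 4.
So u_{1176} = u_{1 + ((1176-1) mod 4)} = u_4 = 21.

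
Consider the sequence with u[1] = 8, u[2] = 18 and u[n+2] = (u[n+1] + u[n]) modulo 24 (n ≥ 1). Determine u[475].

Listing terms: u[1] = 8, u[2] = 18, u[3] = 2, u[4] = 20, u[5] = 22, u[6] = 18, u[7] = 16, u[8] = 10, u[9] = 2, u[10] = 12, u[11] = 14, u[12] = 2, u[13] = 16, u[14] = 18, u[15] = 10, u[16] = 4, u[17] = 14, u[18] = 18, u[19] = 8, u[20] = 2, u[21] = 10, u[22] = 12, u[23] = 22, u[24] = 10, u[25] = 8, u[26] = 18.
The sequence repeats with period 24.
(475 - 1) mod 24 = 18, so u[475] = u[19] = 8.

8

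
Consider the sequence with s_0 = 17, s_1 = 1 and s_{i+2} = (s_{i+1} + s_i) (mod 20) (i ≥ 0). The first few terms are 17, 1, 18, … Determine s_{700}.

17

Listing terms: s_0 = 17; s_1 = 1; s_2 = 18; s_3 = 19; s_4 = 17; s_5 = 16; s_6 = 13; s_7 = 9; s_8 = 2; s_9 = 11; s_{10} = 13; s_{11} = 4; s_{12} = 17; s_{13} = 1.
The sequence repeats with period 12.
So s_{700} = s_{0 + ((700-0) mod 12)} = s_4 = 17.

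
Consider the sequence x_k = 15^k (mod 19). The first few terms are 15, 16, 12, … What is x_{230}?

Computing terms: x_1 = 15,  x_2 = 16,  x_3 = 12,  x_4 = 9,  x_5 = 2,  x_6 = 11,  x_7 = 13,  x_8 = 5,  x_9 = 18,  x_{10} = 4,  x_{11} = 3,  x_{12} = 7,  x_{13} = 10,  x_{14} = 17,  x_{15} = 8,  x_{16} = 6,  x_{17} = 14,  x_{18} = 1,  x_{19} = 15.
The sequence repeats with period 18.
So x_{230} = x_{1 + ((230-1) mod 18)} = x_{14} = 17.

17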